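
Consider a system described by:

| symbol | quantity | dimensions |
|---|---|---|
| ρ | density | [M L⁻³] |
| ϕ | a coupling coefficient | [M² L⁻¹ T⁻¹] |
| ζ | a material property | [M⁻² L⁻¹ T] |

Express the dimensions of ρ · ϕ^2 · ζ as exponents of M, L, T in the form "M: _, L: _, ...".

M: 3, L: -6, T: -1

Collect each base-dimension exponent across the product:
  M: (1) + 2·(2) + (-2) = 3
  L: (-3) + 2·(-1) + (-1) = -6
  T: (0) + 2·(-1) + (1) = -1
So the dimensions are [M³ L⁻⁶ T⁻¹].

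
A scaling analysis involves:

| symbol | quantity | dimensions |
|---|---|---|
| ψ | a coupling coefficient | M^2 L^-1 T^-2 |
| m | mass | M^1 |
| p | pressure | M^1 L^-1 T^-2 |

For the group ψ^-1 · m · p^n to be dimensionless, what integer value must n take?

Balance the M exponent: (1)·n from p, plus −(2) + (1) = -1 from the rest, must sum to zero.
n − 1 = 0, so n = 1.

1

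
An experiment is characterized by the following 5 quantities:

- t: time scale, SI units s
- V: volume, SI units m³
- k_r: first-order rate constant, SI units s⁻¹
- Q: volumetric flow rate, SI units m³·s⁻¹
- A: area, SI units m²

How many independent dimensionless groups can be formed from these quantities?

3

There are 5 variables and 2 base dimensions (L, T).
The dimension matrix has rank 2.
Independent dimensionless groups: 5 − 2 = 3.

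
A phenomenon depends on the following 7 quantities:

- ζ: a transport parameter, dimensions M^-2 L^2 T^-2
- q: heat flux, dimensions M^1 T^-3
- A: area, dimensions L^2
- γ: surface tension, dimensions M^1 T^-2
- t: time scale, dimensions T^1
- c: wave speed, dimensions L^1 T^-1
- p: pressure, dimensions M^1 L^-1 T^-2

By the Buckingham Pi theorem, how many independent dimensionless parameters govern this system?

There are 7 variables and 3 base dimensions (M, L, T).
The dimension matrix has rank 3.
Independent dimensionless groups: 7 − 3 = 4.

4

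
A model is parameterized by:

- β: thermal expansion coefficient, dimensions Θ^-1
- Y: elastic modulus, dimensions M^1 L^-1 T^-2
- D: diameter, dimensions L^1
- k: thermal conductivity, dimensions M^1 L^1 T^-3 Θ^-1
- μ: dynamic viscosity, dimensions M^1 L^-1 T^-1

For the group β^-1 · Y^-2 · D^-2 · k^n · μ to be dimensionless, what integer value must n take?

Balance the M exponent: (1)·n from k, plus −(0) − 2·(1) − 2·(0) + (1) = -1 from the rest, must sum to zero.
n − 1 = 0, so n = 1.

1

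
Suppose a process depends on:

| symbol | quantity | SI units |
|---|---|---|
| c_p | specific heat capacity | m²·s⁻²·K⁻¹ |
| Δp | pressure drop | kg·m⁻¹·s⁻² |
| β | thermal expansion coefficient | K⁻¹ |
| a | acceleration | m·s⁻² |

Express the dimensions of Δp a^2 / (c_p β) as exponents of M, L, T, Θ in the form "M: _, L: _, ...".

M: 1, L: -1, T: -4, Θ: 2

Collect each base-dimension exponent across the product:
  M: −(0) + (1) − (0) + 2·(0) = 1
  L: −(2) + (-1) − (0) + 2·(1) = -1
  T: −(-2) + (-2) − (0) + 2·(-2) = -4
  Θ: −(-1) + (0) − (-1) + 2·(0) = 2
So the dimensions are [M L⁻¹ T⁻⁴ Θ²].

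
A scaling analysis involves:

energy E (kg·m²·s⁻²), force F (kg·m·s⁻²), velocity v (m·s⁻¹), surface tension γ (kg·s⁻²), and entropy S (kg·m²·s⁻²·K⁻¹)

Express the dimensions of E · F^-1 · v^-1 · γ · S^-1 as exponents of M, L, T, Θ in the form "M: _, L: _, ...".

Collect each base-dimension exponent across the product:
  M: (1) − (1) − (0) + (1) − (1) = 0
  L: (2) − (1) − (1) + (0) − (2) = -2
  T: (-2) − (-2) − (-1) + (-2) − (-2) = 1
  Θ: (0) − (0) − (0) + (0) − (-1) = 1
So the dimensions are [L⁻² T Θ].

M: 0, L: -2, T: 1, Θ: 1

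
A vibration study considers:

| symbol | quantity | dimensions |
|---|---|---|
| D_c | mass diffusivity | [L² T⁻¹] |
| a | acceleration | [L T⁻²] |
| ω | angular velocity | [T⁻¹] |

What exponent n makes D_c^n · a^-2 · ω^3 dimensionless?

Balance the L exponent: (2)·n from D_c, plus −2·(1) + 3·(0) = -2 from the rest, must sum to zero.
2n − 2 = 0, so n = 1.

1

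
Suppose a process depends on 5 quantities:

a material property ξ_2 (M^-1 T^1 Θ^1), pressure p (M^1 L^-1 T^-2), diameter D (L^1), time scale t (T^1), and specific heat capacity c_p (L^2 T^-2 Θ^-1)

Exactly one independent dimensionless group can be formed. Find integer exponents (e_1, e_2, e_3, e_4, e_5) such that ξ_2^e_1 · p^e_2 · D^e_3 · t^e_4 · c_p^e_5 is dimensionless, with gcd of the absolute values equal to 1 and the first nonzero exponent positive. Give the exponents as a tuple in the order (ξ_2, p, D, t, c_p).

M: e_1·(-1) + e_2·(1) + e_3·(0) + e_4·(0) + e_5·(0) = 0
L: e_1·(0) + e_2·(-1) + e_3·(1) + e_4·(0) + e_5·(2) = 0
T: e_1·(1) + e_2·(-2) + e_3·(0) + e_4·(1) + e_5·(-2) = 0
Θ: e_1·(1) + e_2·(0) + e_3·(0) + e_4·(0) + e_5·(-1) = 0
Solving this homogeneous linear system for the smallest-integer solution (first nonzero entry positive) gives (1, 1, -1, 3, 1).

(1, 1, -1, 3, 1)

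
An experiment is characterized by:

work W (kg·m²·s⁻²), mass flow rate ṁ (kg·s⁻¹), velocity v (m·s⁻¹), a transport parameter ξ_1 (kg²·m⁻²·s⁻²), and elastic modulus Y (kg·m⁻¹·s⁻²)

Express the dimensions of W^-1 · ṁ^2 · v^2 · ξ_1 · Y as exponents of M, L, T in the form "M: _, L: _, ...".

Collect each base-dimension exponent across the product:
  M: −(1) + 2·(1) + 2·(0) + (2) + (1) = 4
  L: −(2) + 2·(0) + 2·(1) + (-2) + (-1) = -3
  T: −(-2) + 2·(-1) + 2·(-1) + (-2) + (-2) = -6
So the dimensions are [M⁴ L⁻³ T⁻⁶].

M: 4, L: -3, T: -6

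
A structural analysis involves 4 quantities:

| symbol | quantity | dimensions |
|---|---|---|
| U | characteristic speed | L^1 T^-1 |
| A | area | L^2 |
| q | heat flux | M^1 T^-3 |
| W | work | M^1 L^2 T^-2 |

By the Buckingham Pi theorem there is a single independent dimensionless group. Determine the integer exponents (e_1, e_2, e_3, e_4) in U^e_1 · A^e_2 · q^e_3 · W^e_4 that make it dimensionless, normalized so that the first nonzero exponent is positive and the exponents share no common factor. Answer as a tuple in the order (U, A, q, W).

M: e_1·(0) + e_2·(0) + e_3·(1) + e_4·(1) = 0
L: e_1·(1) + e_2·(2) + e_3·(0) + e_4·(2) = 0
T: e_1·(-1) + e_2·(0) + e_3·(-3) + e_4·(-2) = 0
Solving this homogeneous linear system for the smallest-integer solution (first nonzero entry positive) gives (2, -3, -2, 2).

(2, -3, -2, 2)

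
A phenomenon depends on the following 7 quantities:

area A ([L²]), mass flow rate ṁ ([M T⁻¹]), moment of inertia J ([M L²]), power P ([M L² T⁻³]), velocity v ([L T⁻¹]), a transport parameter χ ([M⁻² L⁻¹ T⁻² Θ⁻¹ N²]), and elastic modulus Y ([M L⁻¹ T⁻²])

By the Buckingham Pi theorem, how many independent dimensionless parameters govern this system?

There are 7 variables and 5 base dimensions (M, L, T, Θ, N).
The dimension matrix has rank 4 (less than 5: the dimension vectors are linearly dependent).
Independent dimensionless groups: 7 − 4 = 3.

3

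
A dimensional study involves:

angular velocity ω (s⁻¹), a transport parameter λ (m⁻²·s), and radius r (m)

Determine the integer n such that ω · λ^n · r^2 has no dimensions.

1

Balance the L exponent: (-2)·n from λ, plus (0) + 2·(1) = 2 from the rest, must sum to zero.
-2n + 2 = 0, so n = 1.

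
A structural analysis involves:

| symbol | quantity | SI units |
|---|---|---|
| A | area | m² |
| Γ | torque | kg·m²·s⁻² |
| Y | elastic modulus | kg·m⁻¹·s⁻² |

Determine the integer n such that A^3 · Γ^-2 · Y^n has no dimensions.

2

Balance the M exponent: (1)·n from Y, plus 3·(0) − 2·(1) = -2 from the rest, must sum to zero.
n − 2 = 0, so n = 2.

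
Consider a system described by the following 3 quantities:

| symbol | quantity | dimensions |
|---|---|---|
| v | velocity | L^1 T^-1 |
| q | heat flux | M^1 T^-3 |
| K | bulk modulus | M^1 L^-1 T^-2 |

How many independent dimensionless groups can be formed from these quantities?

There are 3 variables and 3 base dimensions (M, L, T).
The dimension matrix has rank 2 (less than 3: the dimension vectors are linearly dependent).
Independent dimensionless groups: 3 − 2 = 1.

1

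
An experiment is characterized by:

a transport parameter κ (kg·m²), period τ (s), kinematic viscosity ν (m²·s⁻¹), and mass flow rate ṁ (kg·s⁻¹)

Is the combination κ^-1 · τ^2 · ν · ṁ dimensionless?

Sum the exponent of each base dimension across the product:
  M: −[κ]_M + 2·[τ]_M + [ν]_M + [ṁ]_M = −(1) + 2·(0) + (0) + (1) = 0
  L: −[κ]_L + 2·[τ]_L + [ν]_L + [ṁ]_L = −(2) + 2·(0) + (2) + (0) = 0
  T: −[κ]_T + 2·[τ]_T + [ν]_T + [ṁ]_T = −(0) + 2·(1) + (-1) + (-1) = 0
All base exponents vanish — dimensionless.

yes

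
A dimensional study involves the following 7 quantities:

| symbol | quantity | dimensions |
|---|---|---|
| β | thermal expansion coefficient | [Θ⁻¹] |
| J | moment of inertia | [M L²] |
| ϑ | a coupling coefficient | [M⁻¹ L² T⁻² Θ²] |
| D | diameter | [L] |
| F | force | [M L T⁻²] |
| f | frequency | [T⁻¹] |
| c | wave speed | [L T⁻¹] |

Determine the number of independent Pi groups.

There are 7 variables and 4 base dimensions (M, L, T, Θ).
The dimension matrix has rank 4.
Independent dimensionless groups: 7 − 4 = 3.

3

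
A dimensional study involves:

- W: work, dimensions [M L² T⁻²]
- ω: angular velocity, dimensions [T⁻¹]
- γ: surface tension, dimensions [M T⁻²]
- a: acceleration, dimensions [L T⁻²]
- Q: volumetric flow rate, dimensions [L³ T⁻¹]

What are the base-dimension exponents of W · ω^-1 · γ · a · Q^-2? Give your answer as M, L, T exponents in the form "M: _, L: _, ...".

Collect each base-dimension exponent across the product:
  M: (1) − (0) + (1) + (0) − 2·(0) = 2
  L: (2) − (0) + (0) + (1) − 2·(3) = -3
  T: (-2) − (-1) + (-2) + (-2) − 2·(-1) = -3
So the dimensions are [M² L⁻³ T⁻³].

M: 2, L: -3, T: -3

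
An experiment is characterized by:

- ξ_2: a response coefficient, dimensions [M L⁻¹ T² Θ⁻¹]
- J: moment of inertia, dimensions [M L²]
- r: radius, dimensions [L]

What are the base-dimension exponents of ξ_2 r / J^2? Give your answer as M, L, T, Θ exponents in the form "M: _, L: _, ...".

Collect each base-dimension exponent across the product:
  M: (1) − 2·(1) + (0) = -1
  L: (-1) − 2·(2) + (1) = -4
  T: (2) − 2·(0) + (0) = 2
  Θ: (-1) − 2·(0) + (0) = -1
So the dimensions are [M⁻¹ L⁻⁴ T² Θ⁻¹].

M: -1, L: -4, T: 2, Θ: -1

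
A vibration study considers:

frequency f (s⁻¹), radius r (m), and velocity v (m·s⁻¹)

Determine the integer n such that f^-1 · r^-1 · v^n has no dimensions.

1

Balance the L exponent: (1)·n from v, plus −(0) − (1) = -1 from the rest, must sum to zero.
n − 1 = 0, so n = 1.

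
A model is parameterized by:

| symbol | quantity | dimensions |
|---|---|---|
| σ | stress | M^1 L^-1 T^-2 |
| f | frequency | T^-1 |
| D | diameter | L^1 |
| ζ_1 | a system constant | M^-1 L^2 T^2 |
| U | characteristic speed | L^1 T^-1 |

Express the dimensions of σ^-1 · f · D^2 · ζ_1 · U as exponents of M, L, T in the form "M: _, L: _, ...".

Collect each base-dimension exponent across the product:
  M: −(1) + (0) + 2·(0) + (-1) + (0) = -2
  L: −(-1) + (0) + 2·(1) + (2) + (1) = 6
  T: −(-2) + (-1) + 2·(0) + (2) + (-1) = 2
So the dimensions are [M⁻² L⁶ T²].

M: -2, L: 6, T: 2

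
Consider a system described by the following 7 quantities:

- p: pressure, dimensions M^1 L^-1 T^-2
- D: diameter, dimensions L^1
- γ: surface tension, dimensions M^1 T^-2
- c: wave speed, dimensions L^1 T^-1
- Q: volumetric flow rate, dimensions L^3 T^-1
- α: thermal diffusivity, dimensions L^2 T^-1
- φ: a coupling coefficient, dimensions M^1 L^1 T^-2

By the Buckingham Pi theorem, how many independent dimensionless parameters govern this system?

There are 7 variables and 3 base dimensions (M, L, T).
The dimension matrix has rank 3.
Independent dimensionless groups: 7 − 3 = 4.

4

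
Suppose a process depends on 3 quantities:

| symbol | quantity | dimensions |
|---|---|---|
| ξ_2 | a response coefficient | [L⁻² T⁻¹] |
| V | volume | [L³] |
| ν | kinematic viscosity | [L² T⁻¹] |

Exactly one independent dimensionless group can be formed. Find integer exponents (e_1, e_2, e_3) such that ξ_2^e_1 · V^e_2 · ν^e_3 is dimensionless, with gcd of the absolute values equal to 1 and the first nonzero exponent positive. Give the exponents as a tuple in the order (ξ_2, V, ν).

(3, 4, -3)

L: e_1·(-2) + e_2·(3) + e_3·(2) = 0
T: e_1·(-1) + e_2·(0) + e_3·(-1) = 0
Solving this homogeneous linear system for the smallest-integer solution (first nonzero entry positive) gives (3, 4, -3).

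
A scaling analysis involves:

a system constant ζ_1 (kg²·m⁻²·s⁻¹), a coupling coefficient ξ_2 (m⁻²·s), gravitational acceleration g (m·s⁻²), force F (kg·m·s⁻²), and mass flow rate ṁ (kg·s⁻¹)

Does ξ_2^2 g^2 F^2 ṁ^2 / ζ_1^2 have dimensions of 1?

Sum the exponent of each base dimension across the product:
  M: −2·[ζ_1]_M + 2·[ξ_2]_M + 2·[g]_M + 2·[F]_M + 2·[ṁ]_M = −2·(2) + 2·(0) + 2·(0) + 2·(1) + 2·(1) = 0
  L: −2·[ζ_1]_L + 2·[ξ_2]_L + 2·[g]_L + 2·[F]_L + 2·[ṁ]_L = −2·(-2) + 2·(-2) + 2·(1) + 2·(1) + 2·(0) = 4
  T: −2·[ζ_1]_T + 2·[ξ_2]_T + 2·[g]_T + 2·[F]_T + 2·[ṁ]_T = −2·(-1) + 2·(1) + 2·(-2) + 2·(-2) + 2·(-1) = -6
Net dimensions [L⁴ T⁻⁶] ≠ [1] — not dimensionless.

no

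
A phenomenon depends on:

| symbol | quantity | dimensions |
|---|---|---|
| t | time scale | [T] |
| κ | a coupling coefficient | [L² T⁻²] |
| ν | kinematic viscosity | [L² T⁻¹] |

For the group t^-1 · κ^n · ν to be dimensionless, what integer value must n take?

Balance the L exponent: (2)·n from κ, plus −(0) + (2) = 2 from the rest, must sum to zero.
2n + 2 = 0, so n = -1.

-1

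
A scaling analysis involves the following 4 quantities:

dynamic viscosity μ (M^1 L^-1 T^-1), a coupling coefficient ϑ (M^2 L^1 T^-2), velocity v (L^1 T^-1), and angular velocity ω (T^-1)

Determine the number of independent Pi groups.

1

There are 4 variables and 3 base dimensions (M, L, T).
The dimension matrix has rank 3.
Independent dimensionless groups: 4 − 3 = 1.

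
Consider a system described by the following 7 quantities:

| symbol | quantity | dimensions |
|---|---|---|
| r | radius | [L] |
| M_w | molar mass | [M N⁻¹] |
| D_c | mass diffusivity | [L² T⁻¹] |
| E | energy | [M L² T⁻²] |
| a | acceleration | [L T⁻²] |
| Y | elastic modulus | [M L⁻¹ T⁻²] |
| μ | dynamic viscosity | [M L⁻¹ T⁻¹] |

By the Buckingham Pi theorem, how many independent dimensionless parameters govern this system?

3

There are 7 variables and 4 base dimensions (M, L, T, N).
The dimension matrix has rank 4.
Independent dimensionless groups: 7 − 4 = 3.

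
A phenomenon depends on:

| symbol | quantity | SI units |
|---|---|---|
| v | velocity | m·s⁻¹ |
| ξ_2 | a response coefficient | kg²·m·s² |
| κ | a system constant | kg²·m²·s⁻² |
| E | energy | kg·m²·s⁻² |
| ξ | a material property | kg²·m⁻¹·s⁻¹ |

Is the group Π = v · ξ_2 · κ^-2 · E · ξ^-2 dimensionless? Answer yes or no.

no

Sum the exponent of each base dimension across the product:
  M: [v]_M + [ξ_2]_M − 2·[κ]_M + [E]_M − 2·[ξ]_M = (0) + (2) − 2·(2) + (1) − 2·(2) = -5
  L: [v]_L + [ξ_2]_L − 2·[κ]_L + [E]_L − 2·[ξ]_L = (1) + (1) − 2·(2) + (2) − 2·(-1) = 2
  T: [v]_T + [ξ_2]_T − 2·[κ]_T + [E]_T − 2·[ξ]_T = (-1) + (2) − 2·(-2) + (-2) − 2·(-1) = 5
Net dimensions [M⁻⁵ L² T⁵] ≠ [1] — not dimensionless.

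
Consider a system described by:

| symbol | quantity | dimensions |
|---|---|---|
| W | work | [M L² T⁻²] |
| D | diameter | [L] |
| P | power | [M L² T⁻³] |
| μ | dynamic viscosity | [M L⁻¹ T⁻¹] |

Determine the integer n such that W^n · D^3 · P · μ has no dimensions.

Balance the M exponent: (1)·n from W, plus 3·(0) + (1) + (1) = 2 from the rest, must sum to zero.
n + 2 = 0, so n = -2.

-2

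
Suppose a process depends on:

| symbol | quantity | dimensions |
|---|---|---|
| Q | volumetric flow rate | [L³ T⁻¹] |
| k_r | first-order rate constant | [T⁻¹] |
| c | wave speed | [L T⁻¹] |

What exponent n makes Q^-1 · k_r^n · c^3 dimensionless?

-2

Balance the T exponent: (-1)·n from k_r, plus −(-1) + 3·(-1) = -2 from the rest, must sum to zero.
−n − 2 = 0, so n = -2.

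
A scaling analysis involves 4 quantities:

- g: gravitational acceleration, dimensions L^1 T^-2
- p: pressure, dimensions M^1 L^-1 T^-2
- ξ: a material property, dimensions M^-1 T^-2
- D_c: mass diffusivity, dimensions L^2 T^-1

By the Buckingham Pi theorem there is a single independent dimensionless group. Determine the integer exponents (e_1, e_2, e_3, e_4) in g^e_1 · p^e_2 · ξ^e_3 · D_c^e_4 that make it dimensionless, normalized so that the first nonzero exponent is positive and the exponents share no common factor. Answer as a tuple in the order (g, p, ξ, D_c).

(3, -1, -1, -2)

M: e_1·(0) + e_2·(1) + e_3·(-1) + e_4·(0) = 0
L: e_1·(1) + e_2·(-1) + e_3·(0) + e_4·(2) = 0
T: e_1·(-2) + e_2·(-2) + e_3·(-2) + e_4·(-1) = 0
Solving this homogeneous linear system for the smallest-integer solution (first nonzero entry positive) gives (3, -1, -1, -2).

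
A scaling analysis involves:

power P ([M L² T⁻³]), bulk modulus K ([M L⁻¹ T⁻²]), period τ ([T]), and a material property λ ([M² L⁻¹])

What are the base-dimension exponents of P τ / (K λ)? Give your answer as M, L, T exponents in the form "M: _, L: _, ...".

M: -2, L: 4, T: 0

Collect each base-dimension exponent across the product:
  M: (1) − (1) + (0) − (2) = -2
  L: (2) − (-1) + (0) − (-1) = 4
  T: (-3) − (-2) + (1) − (0) = 0
So the dimensions are [M⁻² L⁴].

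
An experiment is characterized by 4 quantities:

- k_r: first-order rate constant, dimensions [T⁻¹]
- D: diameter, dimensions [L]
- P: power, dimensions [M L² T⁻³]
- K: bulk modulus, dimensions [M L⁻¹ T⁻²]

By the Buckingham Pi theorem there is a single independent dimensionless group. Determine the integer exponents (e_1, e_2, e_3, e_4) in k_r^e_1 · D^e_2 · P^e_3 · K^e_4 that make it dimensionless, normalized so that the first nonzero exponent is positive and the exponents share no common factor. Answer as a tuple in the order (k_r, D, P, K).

M: e_1·(0) + e_2·(0) + e_3·(1) + e_4·(1) = 0
L: e_1·(0) + e_2·(1) + e_3·(2) + e_4·(-1) = 0
T: e_1·(-1) + e_2·(0) + e_3·(-3) + e_4·(-2) = 0
Solving this homogeneous linear system for the smallest-integer solution (first nonzero entry positive) gives (1, 3, -1, 1).

(1, 3, -1, 1)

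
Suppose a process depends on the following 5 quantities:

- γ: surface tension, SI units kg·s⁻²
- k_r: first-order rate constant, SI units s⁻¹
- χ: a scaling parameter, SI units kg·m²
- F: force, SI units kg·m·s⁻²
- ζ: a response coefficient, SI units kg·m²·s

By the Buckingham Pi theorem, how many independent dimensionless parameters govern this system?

There are 5 variables and 3 base dimensions (M, L, T).
The dimension matrix has rank 3.
Independent dimensionless groups: 5 − 3 = 2.

2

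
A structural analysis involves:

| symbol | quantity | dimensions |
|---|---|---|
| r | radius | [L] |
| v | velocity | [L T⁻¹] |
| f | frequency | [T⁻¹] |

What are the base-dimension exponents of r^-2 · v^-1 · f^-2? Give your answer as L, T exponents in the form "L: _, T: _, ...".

Collect each base-dimension exponent across the product:
  L: −2·(1) − (1) − 2·(0) = -3
  T: −2·(0) − (-1) − 2·(-1) = 3
So the dimensions are [L⁻³ T³].

L: -3, T: 3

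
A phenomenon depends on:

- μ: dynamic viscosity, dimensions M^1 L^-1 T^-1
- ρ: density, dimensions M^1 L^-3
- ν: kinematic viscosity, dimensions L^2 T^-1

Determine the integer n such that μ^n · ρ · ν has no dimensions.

-1

Balance the M exponent: (1)·n from μ, plus (1) + (0) = 1 from the rest, must sum to zero.
n + 1 = 0, so n = -1.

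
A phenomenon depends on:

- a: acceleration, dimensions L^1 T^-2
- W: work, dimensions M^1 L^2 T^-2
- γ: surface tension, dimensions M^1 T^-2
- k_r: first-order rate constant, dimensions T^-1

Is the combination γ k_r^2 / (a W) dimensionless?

no

Sum the exponent of each base dimension across the product:
  M: −[a]_M − [W]_M + [γ]_M + 2·[k_r]_M = −(0) − (1) + (1) + 2·(0) = 0
  L: −[a]_L − [W]_L + [γ]_L + 2·[k_r]_L = −(1) − (2) + (0) + 2·(0) = -3
  T: −[a]_T − [W]_T + [γ]_T + 2·[k_r]_T = −(-2) − (-2) + (-2) + 2·(-1) = 0
Net dimensions [L⁻³] ≠ [1] — not dimensionless.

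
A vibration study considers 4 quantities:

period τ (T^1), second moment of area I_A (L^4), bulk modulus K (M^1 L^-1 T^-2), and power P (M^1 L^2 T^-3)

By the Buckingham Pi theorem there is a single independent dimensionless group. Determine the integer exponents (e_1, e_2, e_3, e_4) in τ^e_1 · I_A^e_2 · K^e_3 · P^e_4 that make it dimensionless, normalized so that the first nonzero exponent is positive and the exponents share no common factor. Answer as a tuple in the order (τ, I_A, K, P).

M: e_1·(0) + e_2·(0) + e_3·(1) + e_4·(1) = 0
L: e_1·(0) + e_2·(4) + e_3·(-1) + e_4·(2) = 0
T: e_1·(1) + e_2·(0) + e_3·(-2) + e_4·(-3) = 0
Solving this homogeneous linear system for the smallest-integer solution (first nonzero entry positive) gives (4, -3, -4, 4).

(4, -3, -4, 4)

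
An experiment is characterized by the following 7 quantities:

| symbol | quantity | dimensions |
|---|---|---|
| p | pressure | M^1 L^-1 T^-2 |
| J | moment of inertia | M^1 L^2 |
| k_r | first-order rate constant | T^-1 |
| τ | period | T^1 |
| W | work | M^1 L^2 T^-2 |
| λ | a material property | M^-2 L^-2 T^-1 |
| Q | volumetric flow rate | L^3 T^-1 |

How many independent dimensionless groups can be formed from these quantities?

4

There are 7 variables and 3 base dimensions (M, L, T).
The dimension matrix has rank 3.
Independent dimensionless groups: 7 − 3 = 4.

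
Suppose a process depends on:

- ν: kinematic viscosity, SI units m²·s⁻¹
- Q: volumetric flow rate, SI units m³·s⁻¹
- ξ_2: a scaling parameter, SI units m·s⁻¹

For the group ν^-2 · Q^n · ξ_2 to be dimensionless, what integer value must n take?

Balance the L exponent: (3)·n from Q, plus −2·(2) + (1) = -3 from the rest, must sum to zero.
3n − 3 = 0, so n = 1.

1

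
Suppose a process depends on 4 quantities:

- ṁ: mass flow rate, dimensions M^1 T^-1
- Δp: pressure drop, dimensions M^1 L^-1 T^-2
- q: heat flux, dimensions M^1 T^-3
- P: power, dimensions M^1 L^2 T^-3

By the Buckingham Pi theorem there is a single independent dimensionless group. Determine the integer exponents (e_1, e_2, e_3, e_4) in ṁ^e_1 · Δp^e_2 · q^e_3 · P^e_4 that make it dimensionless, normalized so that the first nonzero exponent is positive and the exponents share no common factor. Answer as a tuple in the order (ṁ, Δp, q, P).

(1, -2, 2, -1)

M: e_1·(1) + e_2·(1) + e_3·(1) + e_4·(1) = 0
L: e_1·(0) + e_2·(-1) + e_3·(0) + e_4·(2) = 0
T: e_1·(-1) + e_2·(-2) + e_3·(-3) + e_4·(-3) = 0
Solving this homogeneous linear system for the smallest-integer solution (first nonzero entry positive) gives (1, -2, 2, -1).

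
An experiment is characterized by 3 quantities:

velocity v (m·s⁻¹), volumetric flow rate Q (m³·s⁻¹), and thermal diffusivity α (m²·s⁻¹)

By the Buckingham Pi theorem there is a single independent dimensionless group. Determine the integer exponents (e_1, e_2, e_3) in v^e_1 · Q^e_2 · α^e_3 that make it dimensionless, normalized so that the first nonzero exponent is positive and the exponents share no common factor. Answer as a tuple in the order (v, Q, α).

L: e_1·(1) + e_2·(3) + e_3·(2) = 0
T: e_1·(-1) + e_2·(-1) + e_3·(-1) = 0
Solving this homogeneous linear system for the smallest-integer solution (first nonzero entry positive) gives (1, 1, -2).

(1, 1, -2)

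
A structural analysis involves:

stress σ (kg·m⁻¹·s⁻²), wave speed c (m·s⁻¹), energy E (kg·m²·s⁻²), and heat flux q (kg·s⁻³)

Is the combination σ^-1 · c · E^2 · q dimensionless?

no

Sum the exponent of each base dimension across the product:
  M: −[σ]_M + [c]_M + 2·[E]_M + [q]_M = −(1) + (0) + 2·(1) + (1) = 2
  L: −[σ]_L + [c]_L + 2·[E]_L + [q]_L = −(-1) + (1) + 2·(2) + (0) = 6
  T: −[σ]_T + [c]_T + 2·[E]_T + [q]_T = −(-2) + (-1) + 2·(-2) + (-3) = -6
Net dimensions [M² L⁶ T⁻⁶] ≠ [1] — not dimensionless.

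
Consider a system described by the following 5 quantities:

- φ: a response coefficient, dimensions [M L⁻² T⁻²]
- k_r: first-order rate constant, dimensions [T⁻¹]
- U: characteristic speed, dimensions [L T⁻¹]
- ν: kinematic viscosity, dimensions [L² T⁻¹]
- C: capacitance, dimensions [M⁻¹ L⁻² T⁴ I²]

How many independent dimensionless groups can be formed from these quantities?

1

There are 5 variables and 4 base dimensions (M, L, T, I).
The dimension matrix has rank 4.
Independent dimensionless groups: 5 − 4 = 1.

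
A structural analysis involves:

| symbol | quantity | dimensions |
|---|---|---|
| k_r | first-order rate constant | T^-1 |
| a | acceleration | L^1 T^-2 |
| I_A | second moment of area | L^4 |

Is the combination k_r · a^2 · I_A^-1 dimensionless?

Sum the exponent of each base dimension across the product:
  L: [k_r]_L + 2·[a]_L − [I_A]_L = (0) + 2·(1) − (4) = -2
  T: [k_r]_T + 2·[a]_T − [I_A]_T = (-1) + 2·(-2) − (0) = -5
Net dimensions [L⁻² T⁻⁵] ≠ [1] — not dimensionless.

no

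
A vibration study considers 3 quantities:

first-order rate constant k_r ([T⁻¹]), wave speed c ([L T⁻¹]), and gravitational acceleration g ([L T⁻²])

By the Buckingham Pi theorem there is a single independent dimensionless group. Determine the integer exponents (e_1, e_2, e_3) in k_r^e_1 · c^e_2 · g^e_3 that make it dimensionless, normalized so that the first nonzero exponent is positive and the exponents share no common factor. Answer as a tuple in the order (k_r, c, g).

(1, 1, -1)

L: e_1·(0) + e_2·(1) + e_3·(1) = 0
T: e_1·(-1) + e_2·(-1) + e_3·(-2) = 0
Solving this homogeneous linear system for the smallest-integer solution (first nonzero entry positive) gives (1, 1, -1).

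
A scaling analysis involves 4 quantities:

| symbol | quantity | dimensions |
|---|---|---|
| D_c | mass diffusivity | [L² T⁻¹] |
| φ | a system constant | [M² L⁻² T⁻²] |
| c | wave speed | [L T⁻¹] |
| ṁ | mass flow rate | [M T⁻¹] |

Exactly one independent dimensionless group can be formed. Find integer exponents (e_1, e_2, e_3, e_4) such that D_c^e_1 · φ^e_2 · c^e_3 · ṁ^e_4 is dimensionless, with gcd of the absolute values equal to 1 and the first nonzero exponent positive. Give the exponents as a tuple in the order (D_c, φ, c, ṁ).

(2, 1, -2, -2)

M: e_1·(0) + e_2·(2) + e_3·(0) + e_4·(1) = 0
L: e_1·(2) + e_2·(-2) + e_3·(1) + e_4·(0) = 0
T: e_1·(-1) + e_2·(-2) + e_3·(-1) + e_4·(-1) = 0
Solving this homogeneous linear system for the smallest-integer solution (first nonzero entry positive) gives (2, 1, -2, -2).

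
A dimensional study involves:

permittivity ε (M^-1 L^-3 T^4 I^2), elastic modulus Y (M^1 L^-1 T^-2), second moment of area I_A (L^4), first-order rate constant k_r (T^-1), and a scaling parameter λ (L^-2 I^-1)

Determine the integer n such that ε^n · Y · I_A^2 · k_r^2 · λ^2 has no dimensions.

Balance the M exponent: (-1)·n from ε, plus (1) + 2·(0) + 2·(0) + 2·(0) = 1 from the rest, must sum to zero.
−n + 1 = 0, so n = 1.

1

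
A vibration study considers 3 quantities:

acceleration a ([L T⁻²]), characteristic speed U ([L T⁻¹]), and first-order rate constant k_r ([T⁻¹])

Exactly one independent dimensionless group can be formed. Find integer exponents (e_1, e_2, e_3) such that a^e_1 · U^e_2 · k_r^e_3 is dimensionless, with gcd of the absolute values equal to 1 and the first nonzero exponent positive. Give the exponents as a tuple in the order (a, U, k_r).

(1, -1, -1)

L: e_1·(1) + e_2·(1) + e_3·(0) = 0
T: e_1·(-2) + e_2·(-1) + e_3·(-1) = 0
Solving this homogeneous linear system for the smallest-integer solution (first nonzero entry positive) gives (1, -1, -1).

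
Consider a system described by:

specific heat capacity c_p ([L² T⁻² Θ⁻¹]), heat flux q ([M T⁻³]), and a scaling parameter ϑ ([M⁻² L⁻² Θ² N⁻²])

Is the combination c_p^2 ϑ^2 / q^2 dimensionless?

Sum the exponent of each base dimension across the product:
  M: 2·[c_p]_M − 2·[q]_M + 2·[ϑ]_M = 2·(0) − 2·(1) + 2·(-2) = -6
  L: 2·[c_p]_L − 2·[q]_L + 2·[ϑ]_L = 2·(2) − 2·(0) + 2·(-2) = 0
  T: 2·[c_p]_T − 2·[q]_T + 2·[ϑ]_T = 2·(-2) − 2·(-3) + 2·(0) = 2
  Θ: 2·[c_p]_Θ − 2·[q]_Θ + 2·[ϑ]_Θ = 2·(-1) − 2·(0) + 2·(2) = 2
  N: 2·[c_p]_N − 2·[q]_N + 2·[ϑ]_N = 2·(0) − 2·(0) + 2·(-2) = -4
Net dimensions [M⁻⁶ T² Θ² N⁻⁴] ≠ [1] — not dimensionless.

no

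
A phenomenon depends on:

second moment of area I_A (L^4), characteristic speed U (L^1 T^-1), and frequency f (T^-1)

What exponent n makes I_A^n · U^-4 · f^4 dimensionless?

Balance the L exponent: (4)·n from I_A, plus −4·(1) + 4·(0) = -4 from the rest, must sum to zero.
4n − 4 = 0, so n = 1.

1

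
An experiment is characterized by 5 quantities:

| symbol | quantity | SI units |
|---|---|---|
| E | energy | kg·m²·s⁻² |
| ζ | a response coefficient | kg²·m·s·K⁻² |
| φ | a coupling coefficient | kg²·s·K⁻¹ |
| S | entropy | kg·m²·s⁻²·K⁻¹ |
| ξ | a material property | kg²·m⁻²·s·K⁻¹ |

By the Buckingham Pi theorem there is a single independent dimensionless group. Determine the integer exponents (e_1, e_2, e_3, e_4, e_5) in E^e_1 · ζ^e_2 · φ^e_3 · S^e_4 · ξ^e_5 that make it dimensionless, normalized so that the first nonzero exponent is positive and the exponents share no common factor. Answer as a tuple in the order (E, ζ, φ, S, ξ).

(2, 2, -3, -2, 1)

M: e_1·(1) + e_2·(2) + e_3·(2) + e_4·(1) + e_5·(2) = 0
L: e_1·(2) + e_2·(1) + e_3·(0) + e_4·(2) + e_5·(-2) = 0
T: e_1·(-2) + e_2·(1) + e_3·(1) + e_4·(-2) + e_5·(1) = 0
Θ: e_1·(0) + e_2·(-2) + e_3·(-1) + e_4·(-1) + e_5·(-1) = 0
Solving this homogeneous linear system for the smallest-integer solution (first nonzero entry positive) gives (2, 2, -3, -2, 1).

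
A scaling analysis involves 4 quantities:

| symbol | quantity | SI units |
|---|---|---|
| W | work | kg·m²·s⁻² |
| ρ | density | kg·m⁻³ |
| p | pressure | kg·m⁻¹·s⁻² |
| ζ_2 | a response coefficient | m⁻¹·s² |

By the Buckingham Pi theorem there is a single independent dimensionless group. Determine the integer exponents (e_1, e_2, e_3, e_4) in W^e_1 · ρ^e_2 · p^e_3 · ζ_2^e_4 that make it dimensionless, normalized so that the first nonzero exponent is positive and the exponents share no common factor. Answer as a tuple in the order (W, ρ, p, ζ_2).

(1, 3, -4, -3)

M: e_1·(1) + e_2·(1) + e_3·(1) + e_4·(0) = 0
L: e_1·(2) + e_2·(-3) + e_3·(-1) + e_4·(-1) = 0
T: e_1·(-2) + e_2·(0) + e_3·(-2) + e_4·(2) = 0
Solving this homogeneous linear system for the smallest-integer solution (first nonzero entry positive) gives (1, 3, -4, -3).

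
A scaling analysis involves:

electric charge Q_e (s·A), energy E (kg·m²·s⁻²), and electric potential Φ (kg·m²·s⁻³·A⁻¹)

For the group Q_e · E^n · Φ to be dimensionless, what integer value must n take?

-1

Balance the M exponent: (1)·n from E, plus (0) + (1) = 1 from the rest, must sum to zero.
n + 1 = 0, so n = -1.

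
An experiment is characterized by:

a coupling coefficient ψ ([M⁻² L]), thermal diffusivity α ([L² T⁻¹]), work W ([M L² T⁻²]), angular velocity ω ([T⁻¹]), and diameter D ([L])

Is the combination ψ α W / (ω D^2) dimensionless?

no

Sum the exponent of each base dimension across the product:
  M: [ψ]_M + [α]_M + [W]_M − [ω]_M − 2·[D]_M = (-2) + (0) + (1) − (0) − 2·(0) = -1
  L: [ψ]_L + [α]_L + [W]_L − [ω]_L − 2·[D]_L = (1) + (2) + (2) − (0) − 2·(1) = 3
  T: [ψ]_T + [α]_T + [W]_T − [ω]_T − 2·[D]_T = (0) + (-1) + (-2) − (-1) − 2·(0) = -2
Net dimensions [M⁻¹ L³ T⁻²] ≠ [1] — not dimensionless.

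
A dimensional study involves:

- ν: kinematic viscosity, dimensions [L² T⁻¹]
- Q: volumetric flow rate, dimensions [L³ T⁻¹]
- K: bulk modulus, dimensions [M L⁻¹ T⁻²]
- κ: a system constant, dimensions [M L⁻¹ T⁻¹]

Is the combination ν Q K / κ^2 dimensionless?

no

Sum the exponent of each base dimension across the product:
  M: [ν]_M + [Q]_M + [K]_M − 2·[κ]_M = (0) + (0) + (1) − 2·(1) = -1
  L: [ν]_L + [Q]_L + [K]_L − 2·[κ]_L = (2) + (3) + (-1) − 2·(-1) = 6
  T: [ν]_T + [Q]_T + [K]_T − 2·[κ]_T = (-1) + (-1) + (-2) − 2·(-1) = -2
Net dimensions [M⁻¹ L⁶ T⁻²] ≠ [1] — not dimensionless.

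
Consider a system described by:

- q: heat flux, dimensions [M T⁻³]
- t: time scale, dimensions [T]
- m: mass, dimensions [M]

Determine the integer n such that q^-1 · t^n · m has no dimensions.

-3

Balance the T exponent: (1)·n from t, plus −(-3) + (0) = 3 from the rest, must sum to zero.
n + 3 = 0, so n = -3.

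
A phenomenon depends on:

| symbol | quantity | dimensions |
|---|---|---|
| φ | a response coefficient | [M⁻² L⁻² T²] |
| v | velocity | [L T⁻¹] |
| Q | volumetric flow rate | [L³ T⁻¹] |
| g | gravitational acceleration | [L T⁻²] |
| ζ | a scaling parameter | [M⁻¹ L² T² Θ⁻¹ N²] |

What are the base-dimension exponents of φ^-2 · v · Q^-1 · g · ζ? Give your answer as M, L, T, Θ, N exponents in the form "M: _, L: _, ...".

M: 3, L: 5, T: -4, Θ: -1, N: 2

Collect each base-dimension exponent across the product:
  M: −2·(-2) + (0) − (0) + (0) + (-1) = 3
  L: −2·(-2) + (1) − (3) + (1) + (2) = 5
  T: −2·(2) + (-1) − (-1) + (-2) + (2) = -4
  Θ: −2·(0) + (0) − (0) + (0) + (-1) = -1
  N: −2·(0) + (0) − (0) + (0) + (2) = 2
So the dimensions are [M³ L⁵ T⁻⁴ Θ⁻¹ N²].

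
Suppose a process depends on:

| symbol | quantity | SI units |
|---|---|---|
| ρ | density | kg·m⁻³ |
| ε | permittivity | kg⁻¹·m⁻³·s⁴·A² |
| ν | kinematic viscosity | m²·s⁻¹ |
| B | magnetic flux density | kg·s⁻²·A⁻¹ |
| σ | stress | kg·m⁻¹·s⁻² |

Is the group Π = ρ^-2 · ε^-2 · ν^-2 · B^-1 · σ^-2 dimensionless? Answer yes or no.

Sum the exponent of each base dimension across the product:
  M: −2·[ρ]_M − 2·[ε]_M − 2·[ν]_M − [B]_M − 2·[σ]_M = −2·(1) − 2·(-1) − 2·(0) − (1) − 2·(1) = -3
  L: −2·[ρ]_L − 2·[ε]_L − 2·[ν]_L − [B]_L − 2·[σ]_L = −2·(-3) − 2·(-3) − 2·(2) − (0) − 2·(-1) = 10
  T: −2·[ρ]_T − 2·[ε]_T − 2·[ν]_T − [B]_T − 2·[σ]_T = −2·(0) − 2·(4) − 2·(-1) − (-2) − 2·(-2) = 0
  I: −2·[ρ]_I − 2·[ε]_I − 2·[ν]_I − [B]_I − 2·[σ]_I = −2·(0) − 2·(2) − 2·(0) − (-1) − 2·(0) = -3
Net dimensions [M⁻³ L¹⁰ I⁻³] ≠ [1] — not dimensionless.

no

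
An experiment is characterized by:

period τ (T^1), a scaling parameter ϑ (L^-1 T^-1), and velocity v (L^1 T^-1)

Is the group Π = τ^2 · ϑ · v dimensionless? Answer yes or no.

Sum the exponent of each base dimension across the product:
  M: 2·[τ]_M + [ϑ]_M + [v]_M = 2·(0) + (0) + (0) = 0
  L: 2·[τ]_L + [ϑ]_L + [v]_L = 2·(0) + (-1) + (1) = 0
  T: 2·[τ]_T + [ϑ]_T + [v]_T = 2·(1) + (-1) + (-1) = 0
All base exponents vanish — dimensionless.

yes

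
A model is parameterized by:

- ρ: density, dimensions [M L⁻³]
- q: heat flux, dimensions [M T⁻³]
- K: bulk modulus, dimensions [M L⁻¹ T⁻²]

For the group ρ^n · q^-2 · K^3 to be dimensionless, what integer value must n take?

-1

Balance the M exponent: (1)·n from ρ, plus −2·(1) + 3·(1) = 1 from the rest, must sum to zero.
n + 1 = 0, so n = -1.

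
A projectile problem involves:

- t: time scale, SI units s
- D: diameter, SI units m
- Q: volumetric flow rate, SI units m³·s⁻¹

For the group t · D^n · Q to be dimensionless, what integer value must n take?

-3

Balance the L exponent: (1)·n from D, plus (0) + (3) = 3 from the rest, must sum to zero.
n + 3 = 0, so n = -3.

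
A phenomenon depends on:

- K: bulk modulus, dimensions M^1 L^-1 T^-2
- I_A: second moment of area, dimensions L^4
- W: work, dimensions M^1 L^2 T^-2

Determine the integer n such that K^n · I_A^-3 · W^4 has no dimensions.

Balance the M exponent: (1)·n from K, plus −3·(0) + 4·(1) = 4 from the rest, must sum to zero.
n + 4 = 0, so n = -4.

-4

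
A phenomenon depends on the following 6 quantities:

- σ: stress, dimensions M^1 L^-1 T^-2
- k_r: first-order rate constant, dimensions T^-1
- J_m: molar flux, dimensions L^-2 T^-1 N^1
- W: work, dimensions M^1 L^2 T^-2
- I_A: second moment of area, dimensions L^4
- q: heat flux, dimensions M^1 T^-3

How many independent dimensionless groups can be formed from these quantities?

2

There are 6 variables and 4 base dimensions (M, L, T, N).
The dimension matrix has rank 4.
Independent dimensionless groups: 6 − 4 = 2.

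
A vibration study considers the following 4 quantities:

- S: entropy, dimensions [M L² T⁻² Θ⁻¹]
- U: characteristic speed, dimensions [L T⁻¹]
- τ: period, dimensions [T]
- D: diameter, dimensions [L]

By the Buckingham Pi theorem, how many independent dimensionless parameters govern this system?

1

There are 4 variables and 4 base dimensions (M, L, T, Θ).
The dimension matrix has rank 3 (less than 4: the dimension vectors are linearly dependent).
Independent dimensionless groups: 4 − 3 = 1.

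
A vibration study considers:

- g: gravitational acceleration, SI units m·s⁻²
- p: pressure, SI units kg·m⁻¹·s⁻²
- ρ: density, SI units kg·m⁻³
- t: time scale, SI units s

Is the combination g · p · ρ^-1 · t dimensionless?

Sum the exponent of each base dimension across the product:
  M: [g]_M + [p]_M − [ρ]_M + [t]_M = (0) + (1) − (1) + (0) = 0
  L: [g]_L + [p]_L − [ρ]_L + [t]_L = (1) + (-1) − (-3) + (0) = 3
  T: [g]_T + [p]_T − [ρ]_T + [t]_T = (-2) + (-2) − (0) + (1) = -3
Net dimensions [L³ T⁻³] ≠ [1] — not dimensionless.

no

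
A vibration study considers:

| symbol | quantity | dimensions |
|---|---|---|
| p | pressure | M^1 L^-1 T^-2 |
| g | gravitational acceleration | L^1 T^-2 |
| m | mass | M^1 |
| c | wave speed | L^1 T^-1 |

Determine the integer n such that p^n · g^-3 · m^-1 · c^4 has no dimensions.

1

Balance the M exponent: (1)·n from p, plus −3·(0) − (1) + 4·(0) = -1 from the rest, must sum to zero.
n − 1 = 0, so n = 1.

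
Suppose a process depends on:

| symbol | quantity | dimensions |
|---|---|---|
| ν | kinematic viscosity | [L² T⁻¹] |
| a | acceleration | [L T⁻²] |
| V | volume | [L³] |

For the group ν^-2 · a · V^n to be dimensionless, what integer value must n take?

Balance the L exponent: (3)·n from V, plus −2·(2) + (1) = -3 from the rest, must sum to zero.
3n − 3 = 0, so n = 1.

1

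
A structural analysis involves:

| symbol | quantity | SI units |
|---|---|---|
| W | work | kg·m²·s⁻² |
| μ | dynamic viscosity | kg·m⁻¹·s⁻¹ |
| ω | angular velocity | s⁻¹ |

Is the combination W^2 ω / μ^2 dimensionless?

Sum the exponent of each base dimension across the product:
  M: 2·[W]_M − 2·[μ]_M + [ω]_M = 2·(1) − 2·(1) + (0) = 0
  L: 2·[W]_L − 2·[μ]_L + [ω]_L = 2·(2) − 2·(-1) + (0) = 6
  T: 2·[W]_T − 2·[μ]_T + [ω]_T = 2·(-2) − 2·(-1) + (-1) = -3
Net dimensions [L⁶ T⁻³] ≠ [1] — not dimensionless.

no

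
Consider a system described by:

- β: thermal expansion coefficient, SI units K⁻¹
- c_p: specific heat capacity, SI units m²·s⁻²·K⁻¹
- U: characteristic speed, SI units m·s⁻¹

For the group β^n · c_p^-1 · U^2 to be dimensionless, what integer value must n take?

Balance the Θ exponent: (-1)·n from β, plus −(-1) + 2·(0) = 1 from the rest, must sum to zero.
−n + 1 = 0, so n = 1.

1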